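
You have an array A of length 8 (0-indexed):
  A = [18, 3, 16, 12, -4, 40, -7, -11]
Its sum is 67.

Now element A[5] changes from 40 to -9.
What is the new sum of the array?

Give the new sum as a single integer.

Answer: 18

Derivation:
Old value at index 5: 40
New value at index 5: -9
Delta = -9 - 40 = -49
New sum = old_sum + delta = 67 + (-49) = 18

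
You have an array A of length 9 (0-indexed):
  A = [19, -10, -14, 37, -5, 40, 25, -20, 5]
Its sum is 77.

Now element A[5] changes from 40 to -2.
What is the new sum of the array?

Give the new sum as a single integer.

Old value at index 5: 40
New value at index 5: -2
Delta = -2 - 40 = -42
New sum = old_sum + delta = 77 + (-42) = 35

Answer: 35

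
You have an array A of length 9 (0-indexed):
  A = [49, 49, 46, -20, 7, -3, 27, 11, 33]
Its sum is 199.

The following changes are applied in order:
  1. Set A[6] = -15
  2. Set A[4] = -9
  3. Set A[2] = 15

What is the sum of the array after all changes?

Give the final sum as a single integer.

Initial sum: 199
Change 1: A[6] 27 -> -15, delta = -42, sum = 157
Change 2: A[4] 7 -> -9, delta = -16, sum = 141
Change 3: A[2] 46 -> 15, delta = -31, sum = 110

Answer: 110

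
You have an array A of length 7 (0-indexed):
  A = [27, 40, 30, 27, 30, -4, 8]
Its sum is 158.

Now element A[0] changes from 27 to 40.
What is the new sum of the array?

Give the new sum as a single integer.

Old value at index 0: 27
New value at index 0: 40
Delta = 40 - 27 = 13
New sum = old_sum + delta = 158 + (13) = 171

Answer: 171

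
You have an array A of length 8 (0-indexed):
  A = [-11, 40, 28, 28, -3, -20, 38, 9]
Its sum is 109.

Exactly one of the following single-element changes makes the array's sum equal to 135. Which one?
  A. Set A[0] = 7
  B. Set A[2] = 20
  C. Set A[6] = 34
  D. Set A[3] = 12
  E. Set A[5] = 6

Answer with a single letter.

Option A: A[0] -11->7, delta=18, new_sum=109+(18)=127
Option B: A[2] 28->20, delta=-8, new_sum=109+(-8)=101
Option C: A[6] 38->34, delta=-4, new_sum=109+(-4)=105
Option D: A[3] 28->12, delta=-16, new_sum=109+(-16)=93
Option E: A[5] -20->6, delta=26, new_sum=109+(26)=135 <-- matches target

Answer: E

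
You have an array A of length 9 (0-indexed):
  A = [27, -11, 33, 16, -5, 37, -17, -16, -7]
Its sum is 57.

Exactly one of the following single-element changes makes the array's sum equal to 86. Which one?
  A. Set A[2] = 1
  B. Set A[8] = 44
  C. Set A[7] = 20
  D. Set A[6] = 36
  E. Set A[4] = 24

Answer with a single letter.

Answer: E

Derivation:
Option A: A[2] 33->1, delta=-32, new_sum=57+(-32)=25
Option B: A[8] -7->44, delta=51, new_sum=57+(51)=108
Option C: A[7] -16->20, delta=36, new_sum=57+(36)=93
Option D: A[6] -17->36, delta=53, new_sum=57+(53)=110
Option E: A[4] -5->24, delta=29, new_sum=57+(29)=86 <-- matches target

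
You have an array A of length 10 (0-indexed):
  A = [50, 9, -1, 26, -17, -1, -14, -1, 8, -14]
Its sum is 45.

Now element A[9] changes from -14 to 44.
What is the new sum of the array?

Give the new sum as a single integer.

Answer: 103

Derivation:
Old value at index 9: -14
New value at index 9: 44
Delta = 44 - -14 = 58
New sum = old_sum + delta = 45 + (58) = 103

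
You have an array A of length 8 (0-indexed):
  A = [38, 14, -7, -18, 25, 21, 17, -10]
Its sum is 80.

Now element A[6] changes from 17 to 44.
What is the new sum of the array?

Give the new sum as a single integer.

Answer: 107

Derivation:
Old value at index 6: 17
New value at index 6: 44
Delta = 44 - 17 = 27
New sum = old_sum + delta = 80 + (27) = 107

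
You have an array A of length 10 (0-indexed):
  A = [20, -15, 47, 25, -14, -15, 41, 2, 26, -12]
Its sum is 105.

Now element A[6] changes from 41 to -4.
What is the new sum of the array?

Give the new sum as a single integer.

Answer: 60

Derivation:
Old value at index 6: 41
New value at index 6: -4
Delta = -4 - 41 = -45
New sum = old_sum + delta = 105 + (-45) = 60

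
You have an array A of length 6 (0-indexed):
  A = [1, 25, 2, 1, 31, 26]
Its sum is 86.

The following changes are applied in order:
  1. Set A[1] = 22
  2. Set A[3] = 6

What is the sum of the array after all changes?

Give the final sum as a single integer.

Initial sum: 86
Change 1: A[1] 25 -> 22, delta = -3, sum = 83
Change 2: A[3] 1 -> 6, delta = 5, sum = 88

Answer: 88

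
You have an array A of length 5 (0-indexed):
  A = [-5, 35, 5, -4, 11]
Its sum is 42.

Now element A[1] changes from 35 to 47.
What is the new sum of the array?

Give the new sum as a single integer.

Old value at index 1: 35
New value at index 1: 47
Delta = 47 - 35 = 12
New sum = old_sum + delta = 42 + (12) = 54

Answer: 54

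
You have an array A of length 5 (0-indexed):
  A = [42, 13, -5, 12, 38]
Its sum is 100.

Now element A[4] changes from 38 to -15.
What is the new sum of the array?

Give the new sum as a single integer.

Old value at index 4: 38
New value at index 4: -15
Delta = -15 - 38 = -53
New sum = old_sum + delta = 100 + (-53) = 47

Answer: 47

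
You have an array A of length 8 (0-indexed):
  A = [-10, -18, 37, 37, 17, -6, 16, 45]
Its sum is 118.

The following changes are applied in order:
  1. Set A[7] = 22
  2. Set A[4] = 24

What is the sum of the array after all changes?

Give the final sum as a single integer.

Initial sum: 118
Change 1: A[7] 45 -> 22, delta = -23, sum = 95
Change 2: A[4] 17 -> 24, delta = 7, sum = 102

Answer: 102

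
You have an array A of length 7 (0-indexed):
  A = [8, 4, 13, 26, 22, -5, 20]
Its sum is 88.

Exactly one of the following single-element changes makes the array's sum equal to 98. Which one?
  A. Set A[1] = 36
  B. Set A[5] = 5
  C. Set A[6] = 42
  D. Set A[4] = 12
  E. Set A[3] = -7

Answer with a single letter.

Option A: A[1] 4->36, delta=32, new_sum=88+(32)=120
Option B: A[5] -5->5, delta=10, new_sum=88+(10)=98 <-- matches target
Option C: A[6] 20->42, delta=22, new_sum=88+(22)=110
Option D: A[4] 22->12, delta=-10, new_sum=88+(-10)=78
Option E: A[3] 26->-7, delta=-33, new_sum=88+(-33)=55

Answer: B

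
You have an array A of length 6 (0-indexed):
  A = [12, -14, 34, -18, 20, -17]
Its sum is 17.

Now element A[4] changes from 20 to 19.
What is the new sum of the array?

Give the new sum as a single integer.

Answer: 16

Derivation:
Old value at index 4: 20
New value at index 4: 19
Delta = 19 - 20 = -1
New sum = old_sum + delta = 17 + (-1) = 16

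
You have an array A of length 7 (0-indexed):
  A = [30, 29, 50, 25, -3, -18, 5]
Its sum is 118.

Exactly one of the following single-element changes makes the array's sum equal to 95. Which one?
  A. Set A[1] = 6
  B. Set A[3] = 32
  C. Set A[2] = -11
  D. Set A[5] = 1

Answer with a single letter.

Option A: A[1] 29->6, delta=-23, new_sum=118+(-23)=95 <-- matches target
Option B: A[3] 25->32, delta=7, new_sum=118+(7)=125
Option C: A[2] 50->-11, delta=-61, new_sum=118+(-61)=57
Option D: A[5] -18->1, delta=19, new_sum=118+(19)=137

Answer: A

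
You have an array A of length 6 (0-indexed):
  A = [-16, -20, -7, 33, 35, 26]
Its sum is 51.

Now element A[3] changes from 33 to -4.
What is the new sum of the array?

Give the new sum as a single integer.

Answer: 14

Derivation:
Old value at index 3: 33
New value at index 3: -4
Delta = -4 - 33 = -37
New sum = old_sum + delta = 51 + (-37) = 14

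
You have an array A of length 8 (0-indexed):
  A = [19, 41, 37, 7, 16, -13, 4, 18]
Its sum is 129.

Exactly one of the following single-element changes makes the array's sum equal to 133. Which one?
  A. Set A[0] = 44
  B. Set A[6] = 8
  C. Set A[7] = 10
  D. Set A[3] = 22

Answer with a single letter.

Option A: A[0] 19->44, delta=25, new_sum=129+(25)=154
Option B: A[6] 4->8, delta=4, new_sum=129+(4)=133 <-- matches target
Option C: A[7] 18->10, delta=-8, new_sum=129+(-8)=121
Option D: A[3] 7->22, delta=15, new_sum=129+(15)=144

Answer: B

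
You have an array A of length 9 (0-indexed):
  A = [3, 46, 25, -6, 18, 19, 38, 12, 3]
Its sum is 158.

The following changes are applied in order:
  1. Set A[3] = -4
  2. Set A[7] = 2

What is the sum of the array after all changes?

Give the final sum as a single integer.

Initial sum: 158
Change 1: A[3] -6 -> -4, delta = 2, sum = 160
Change 2: A[7] 12 -> 2, delta = -10, sum = 150

Answer: 150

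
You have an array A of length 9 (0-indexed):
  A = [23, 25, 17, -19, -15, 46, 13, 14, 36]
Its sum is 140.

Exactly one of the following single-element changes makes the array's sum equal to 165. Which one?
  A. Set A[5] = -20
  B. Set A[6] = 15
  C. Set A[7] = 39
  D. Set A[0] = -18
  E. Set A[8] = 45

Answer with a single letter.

Option A: A[5] 46->-20, delta=-66, new_sum=140+(-66)=74
Option B: A[6] 13->15, delta=2, new_sum=140+(2)=142
Option C: A[7] 14->39, delta=25, new_sum=140+(25)=165 <-- matches target
Option D: A[0] 23->-18, delta=-41, new_sum=140+(-41)=99
Option E: A[8] 36->45, delta=9, new_sum=140+(9)=149

Answer: C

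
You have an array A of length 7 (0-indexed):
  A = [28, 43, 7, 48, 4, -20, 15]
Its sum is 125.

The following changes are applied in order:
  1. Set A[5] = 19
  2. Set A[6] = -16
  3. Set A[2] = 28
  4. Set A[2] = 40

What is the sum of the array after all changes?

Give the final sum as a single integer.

Initial sum: 125
Change 1: A[5] -20 -> 19, delta = 39, sum = 164
Change 2: A[6] 15 -> -16, delta = -31, sum = 133
Change 3: A[2] 7 -> 28, delta = 21, sum = 154
Change 4: A[2] 28 -> 40, delta = 12, sum = 166

Answer: 166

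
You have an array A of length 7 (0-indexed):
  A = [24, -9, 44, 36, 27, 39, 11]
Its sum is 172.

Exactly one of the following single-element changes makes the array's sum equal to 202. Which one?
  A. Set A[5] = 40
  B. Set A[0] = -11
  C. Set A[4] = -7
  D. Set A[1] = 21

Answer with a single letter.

Option A: A[5] 39->40, delta=1, new_sum=172+(1)=173
Option B: A[0] 24->-11, delta=-35, new_sum=172+(-35)=137
Option C: A[4] 27->-7, delta=-34, new_sum=172+(-34)=138
Option D: A[1] -9->21, delta=30, new_sum=172+(30)=202 <-- matches target

Answer: D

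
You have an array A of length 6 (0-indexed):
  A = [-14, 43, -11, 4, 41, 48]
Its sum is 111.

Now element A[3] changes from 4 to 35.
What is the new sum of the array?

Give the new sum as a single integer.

Answer: 142

Derivation:
Old value at index 3: 4
New value at index 3: 35
Delta = 35 - 4 = 31
New sum = old_sum + delta = 111 + (31) = 142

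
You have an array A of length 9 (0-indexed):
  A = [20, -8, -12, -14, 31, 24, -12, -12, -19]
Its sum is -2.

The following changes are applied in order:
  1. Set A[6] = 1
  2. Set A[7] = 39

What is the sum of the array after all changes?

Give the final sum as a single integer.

Initial sum: -2
Change 1: A[6] -12 -> 1, delta = 13, sum = 11
Change 2: A[7] -12 -> 39, delta = 51, sum = 62

Answer: 62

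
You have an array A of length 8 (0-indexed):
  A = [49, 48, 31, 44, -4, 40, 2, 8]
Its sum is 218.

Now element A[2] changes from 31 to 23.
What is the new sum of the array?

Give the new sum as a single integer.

Answer: 210

Derivation:
Old value at index 2: 31
New value at index 2: 23
Delta = 23 - 31 = -8
New sum = old_sum + delta = 218 + (-8) = 210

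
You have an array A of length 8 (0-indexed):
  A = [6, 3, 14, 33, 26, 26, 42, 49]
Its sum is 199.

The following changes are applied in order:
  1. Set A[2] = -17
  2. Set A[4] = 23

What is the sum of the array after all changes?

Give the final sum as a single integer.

Initial sum: 199
Change 1: A[2] 14 -> -17, delta = -31, sum = 168
Change 2: A[4] 26 -> 23, delta = -3, sum = 165

Answer: 165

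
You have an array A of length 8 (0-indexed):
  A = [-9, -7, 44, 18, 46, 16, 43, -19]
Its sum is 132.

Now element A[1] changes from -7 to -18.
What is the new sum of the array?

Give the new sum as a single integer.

Answer: 121

Derivation:
Old value at index 1: -7
New value at index 1: -18
Delta = -18 - -7 = -11
New sum = old_sum + delta = 132 + (-11) = 121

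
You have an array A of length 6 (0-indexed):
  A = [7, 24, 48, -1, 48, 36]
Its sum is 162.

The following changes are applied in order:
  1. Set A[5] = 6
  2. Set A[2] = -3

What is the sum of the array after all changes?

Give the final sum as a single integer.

Initial sum: 162
Change 1: A[5] 36 -> 6, delta = -30, sum = 132
Change 2: A[2] 48 -> -3, delta = -51, sum = 81

Answer: 81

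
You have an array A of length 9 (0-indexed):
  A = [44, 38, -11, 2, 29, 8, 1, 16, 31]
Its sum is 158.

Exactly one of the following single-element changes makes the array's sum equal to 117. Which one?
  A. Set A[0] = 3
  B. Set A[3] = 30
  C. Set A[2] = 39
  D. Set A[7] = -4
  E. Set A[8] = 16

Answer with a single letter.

Option A: A[0] 44->3, delta=-41, new_sum=158+(-41)=117 <-- matches target
Option B: A[3] 2->30, delta=28, new_sum=158+(28)=186
Option C: A[2] -11->39, delta=50, new_sum=158+(50)=208
Option D: A[7] 16->-4, delta=-20, new_sum=158+(-20)=138
Option E: A[8] 31->16, delta=-15, new_sum=158+(-15)=143

Answer: A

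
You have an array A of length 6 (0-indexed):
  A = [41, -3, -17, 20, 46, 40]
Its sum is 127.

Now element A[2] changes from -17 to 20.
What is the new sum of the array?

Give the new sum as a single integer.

Old value at index 2: -17
New value at index 2: 20
Delta = 20 - -17 = 37
New sum = old_sum + delta = 127 + (37) = 164

Answer: 164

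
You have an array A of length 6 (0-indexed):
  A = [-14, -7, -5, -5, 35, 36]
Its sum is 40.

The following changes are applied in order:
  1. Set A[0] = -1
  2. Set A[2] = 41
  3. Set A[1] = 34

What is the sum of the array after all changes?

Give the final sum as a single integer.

Answer: 140

Derivation:
Initial sum: 40
Change 1: A[0] -14 -> -1, delta = 13, sum = 53
Change 2: A[2] -5 -> 41, delta = 46, sum = 99
Change 3: A[1] -7 -> 34, delta = 41, sum = 140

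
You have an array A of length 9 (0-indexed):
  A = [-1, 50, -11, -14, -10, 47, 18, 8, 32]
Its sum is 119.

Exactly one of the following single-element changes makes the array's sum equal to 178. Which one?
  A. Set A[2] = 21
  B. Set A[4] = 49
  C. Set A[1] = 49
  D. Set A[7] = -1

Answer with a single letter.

Option A: A[2] -11->21, delta=32, new_sum=119+(32)=151
Option B: A[4] -10->49, delta=59, new_sum=119+(59)=178 <-- matches target
Option C: A[1] 50->49, delta=-1, new_sum=119+(-1)=118
Option D: A[7] 8->-1, delta=-9, new_sum=119+(-9)=110

Answer: B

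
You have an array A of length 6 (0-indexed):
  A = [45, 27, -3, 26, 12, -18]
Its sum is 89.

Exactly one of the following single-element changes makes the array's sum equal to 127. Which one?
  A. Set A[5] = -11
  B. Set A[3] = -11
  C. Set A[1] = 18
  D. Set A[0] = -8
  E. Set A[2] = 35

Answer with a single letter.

Option A: A[5] -18->-11, delta=7, new_sum=89+(7)=96
Option B: A[3] 26->-11, delta=-37, new_sum=89+(-37)=52
Option C: A[1] 27->18, delta=-9, new_sum=89+(-9)=80
Option D: A[0] 45->-8, delta=-53, new_sum=89+(-53)=36
Option E: A[2] -3->35, delta=38, new_sum=89+(38)=127 <-- matches target

Answer: E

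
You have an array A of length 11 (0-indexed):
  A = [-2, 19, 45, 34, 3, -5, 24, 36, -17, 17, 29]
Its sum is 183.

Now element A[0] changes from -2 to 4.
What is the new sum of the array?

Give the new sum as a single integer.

Old value at index 0: -2
New value at index 0: 4
Delta = 4 - -2 = 6
New sum = old_sum + delta = 183 + (6) = 189

Answer: 189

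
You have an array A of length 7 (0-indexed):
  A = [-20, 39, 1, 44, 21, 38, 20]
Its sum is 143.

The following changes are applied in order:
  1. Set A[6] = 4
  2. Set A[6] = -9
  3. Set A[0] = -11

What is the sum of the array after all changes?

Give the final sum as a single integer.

Initial sum: 143
Change 1: A[6] 20 -> 4, delta = -16, sum = 127
Change 2: A[6] 4 -> -9, delta = -13, sum = 114
Change 3: A[0] -20 -> -11, delta = 9, sum = 123

Answer: 123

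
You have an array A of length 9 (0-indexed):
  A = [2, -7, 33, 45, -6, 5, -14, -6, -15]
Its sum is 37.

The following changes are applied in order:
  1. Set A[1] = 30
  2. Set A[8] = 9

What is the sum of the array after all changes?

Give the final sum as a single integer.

Answer: 98

Derivation:
Initial sum: 37
Change 1: A[1] -7 -> 30, delta = 37, sum = 74
Change 2: A[8] -15 -> 9, delta = 24, sum = 98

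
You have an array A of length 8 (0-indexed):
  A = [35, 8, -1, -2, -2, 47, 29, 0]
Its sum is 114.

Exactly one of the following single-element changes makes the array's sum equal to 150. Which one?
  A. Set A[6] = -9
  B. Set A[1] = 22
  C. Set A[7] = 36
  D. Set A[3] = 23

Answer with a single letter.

Option A: A[6] 29->-9, delta=-38, new_sum=114+(-38)=76
Option B: A[1] 8->22, delta=14, new_sum=114+(14)=128
Option C: A[7] 0->36, delta=36, new_sum=114+(36)=150 <-- matches target
Option D: A[3] -2->23, delta=25, new_sum=114+(25)=139

Answer: C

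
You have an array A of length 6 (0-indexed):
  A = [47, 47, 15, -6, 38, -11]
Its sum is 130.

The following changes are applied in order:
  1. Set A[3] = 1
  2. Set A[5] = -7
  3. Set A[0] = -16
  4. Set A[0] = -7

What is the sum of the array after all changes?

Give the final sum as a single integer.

Initial sum: 130
Change 1: A[3] -6 -> 1, delta = 7, sum = 137
Change 2: A[5] -11 -> -7, delta = 4, sum = 141
Change 3: A[0] 47 -> -16, delta = -63, sum = 78
Change 4: A[0] -16 -> -7, delta = 9, sum = 87

Answer: 87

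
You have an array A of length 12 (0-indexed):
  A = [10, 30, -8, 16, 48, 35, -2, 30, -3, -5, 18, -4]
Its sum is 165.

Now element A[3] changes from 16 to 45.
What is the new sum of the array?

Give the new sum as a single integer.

Old value at index 3: 16
New value at index 3: 45
Delta = 45 - 16 = 29
New sum = old_sum + delta = 165 + (29) = 194

Answer: 194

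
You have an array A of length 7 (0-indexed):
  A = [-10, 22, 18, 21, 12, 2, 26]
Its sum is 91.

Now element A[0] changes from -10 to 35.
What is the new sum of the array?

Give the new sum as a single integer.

Answer: 136

Derivation:
Old value at index 0: -10
New value at index 0: 35
Delta = 35 - -10 = 45
New sum = old_sum + delta = 91 + (45) = 136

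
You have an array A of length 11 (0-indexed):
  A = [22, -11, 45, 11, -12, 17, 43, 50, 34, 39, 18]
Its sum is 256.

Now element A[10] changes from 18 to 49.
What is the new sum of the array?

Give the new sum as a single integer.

Answer: 287

Derivation:
Old value at index 10: 18
New value at index 10: 49
Delta = 49 - 18 = 31
New sum = old_sum + delta = 256 + (31) = 287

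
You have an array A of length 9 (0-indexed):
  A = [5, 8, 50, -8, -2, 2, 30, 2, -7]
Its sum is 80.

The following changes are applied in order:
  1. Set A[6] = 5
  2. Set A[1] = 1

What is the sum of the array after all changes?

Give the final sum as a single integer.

Answer: 48

Derivation:
Initial sum: 80
Change 1: A[6] 30 -> 5, delta = -25, sum = 55
Change 2: A[1] 8 -> 1, delta = -7, sum = 48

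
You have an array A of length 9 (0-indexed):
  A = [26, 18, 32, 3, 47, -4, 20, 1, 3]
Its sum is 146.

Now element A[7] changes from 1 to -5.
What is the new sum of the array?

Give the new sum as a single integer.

Answer: 140

Derivation:
Old value at index 7: 1
New value at index 7: -5
Delta = -5 - 1 = -6
New sum = old_sum + delta = 146 + (-6) = 140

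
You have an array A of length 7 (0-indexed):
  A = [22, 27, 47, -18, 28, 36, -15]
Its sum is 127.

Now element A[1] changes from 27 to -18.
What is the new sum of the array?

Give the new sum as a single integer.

Old value at index 1: 27
New value at index 1: -18
Delta = -18 - 27 = -45
New sum = old_sum + delta = 127 + (-45) = 82

Answer: 82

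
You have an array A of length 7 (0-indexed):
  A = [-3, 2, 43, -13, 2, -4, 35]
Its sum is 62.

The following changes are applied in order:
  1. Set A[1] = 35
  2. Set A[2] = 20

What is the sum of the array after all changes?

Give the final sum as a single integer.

Answer: 72

Derivation:
Initial sum: 62
Change 1: A[1] 2 -> 35, delta = 33, sum = 95
Change 2: A[2] 43 -> 20, delta = -23, sum = 72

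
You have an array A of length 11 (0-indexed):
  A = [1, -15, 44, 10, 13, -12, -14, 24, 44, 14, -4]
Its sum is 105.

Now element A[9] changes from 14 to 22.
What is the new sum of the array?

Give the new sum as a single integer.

Old value at index 9: 14
New value at index 9: 22
Delta = 22 - 14 = 8
New sum = old_sum + delta = 105 + (8) = 113

Answer: 113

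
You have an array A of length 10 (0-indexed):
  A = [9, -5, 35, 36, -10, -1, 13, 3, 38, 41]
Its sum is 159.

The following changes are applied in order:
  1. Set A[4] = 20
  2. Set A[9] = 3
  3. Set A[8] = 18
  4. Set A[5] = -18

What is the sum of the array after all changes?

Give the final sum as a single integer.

Answer: 114

Derivation:
Initial sum: 159
Change 1: A[4] -10 -> 20, delta = 30, sum = 189
Change 2: A[9] 41 -> 3, delta = -38, sum = 151
Change 3: A[8] 38 -> 18, delta = -20, sum = 131
Change 4: A[5] -1 -> -18, delta = -17, sum = 114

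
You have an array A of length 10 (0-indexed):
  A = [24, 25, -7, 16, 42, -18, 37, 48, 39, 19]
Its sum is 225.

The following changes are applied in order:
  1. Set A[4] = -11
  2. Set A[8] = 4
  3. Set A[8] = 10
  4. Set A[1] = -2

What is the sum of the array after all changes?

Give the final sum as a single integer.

Initial sum: 225
Change 1: A[4] 42 -> -11, delta = -53, sum = 172
Change 2: A[8] 39 -> 4, delta = -35, sum = 137
Change 3: A[8] 4 -> 10, delta = 6, sum = 143
Change 4: A[1] 25 -> -2, delta = -27, sum = 116

Answer: 116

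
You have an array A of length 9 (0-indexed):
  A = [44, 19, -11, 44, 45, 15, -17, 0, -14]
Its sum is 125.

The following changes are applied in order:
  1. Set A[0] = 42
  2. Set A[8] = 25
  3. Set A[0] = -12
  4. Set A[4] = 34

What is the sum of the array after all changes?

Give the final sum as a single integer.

Initial sum: 125
Change 1: A[0] 44 -> 42, delta = -2, sum = 123
Change 2: A[8] -14 -> 25, delta = 39, sum = 162
Change 3: A[0] 42 -> -12, delta = -54, sum = 108
Change 4: A[4] 45 -> 34, delta = -11, sum = 97

Answer: 97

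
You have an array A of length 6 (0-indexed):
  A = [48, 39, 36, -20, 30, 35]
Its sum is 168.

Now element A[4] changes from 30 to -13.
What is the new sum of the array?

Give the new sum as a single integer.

Old value at index 4: 30
New value at index 4: -13
Delta = -13 - 30 = -43
New sum = old_sum + delta = 168 + (-43) = 125

Answer: 125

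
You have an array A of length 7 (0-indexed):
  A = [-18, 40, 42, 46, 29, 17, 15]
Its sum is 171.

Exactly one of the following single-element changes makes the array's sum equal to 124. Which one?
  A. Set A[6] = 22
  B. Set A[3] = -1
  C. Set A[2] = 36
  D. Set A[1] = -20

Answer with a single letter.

Answer: B

Derivation:
Option A: A[6] 15->22, delta=7, new_sum=171+(7)=178
Option B: A[3] 46->-1, delta=-47, new_sum=171+(-47)=124 <-- matches target
Option C: A[2] 42->36, delta=-6, new_sum=171+(-6)=165
Option D: A[1] 40->-20, delta=-60, new_sum=171+(-60)=111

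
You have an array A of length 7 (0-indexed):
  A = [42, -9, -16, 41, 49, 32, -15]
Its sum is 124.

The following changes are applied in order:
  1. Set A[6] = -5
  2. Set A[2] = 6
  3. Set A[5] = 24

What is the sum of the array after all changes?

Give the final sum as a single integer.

Answer: 148

Derivation:
Initial sum: 124
Change 1: A[6] -15 -> -5, delta = 10, sum = 134
Change 2: A[2] -16 -> 6, delta = 22, sum = 156
Change 3: A[5] 32 -> 24, delta = -8, sum = 148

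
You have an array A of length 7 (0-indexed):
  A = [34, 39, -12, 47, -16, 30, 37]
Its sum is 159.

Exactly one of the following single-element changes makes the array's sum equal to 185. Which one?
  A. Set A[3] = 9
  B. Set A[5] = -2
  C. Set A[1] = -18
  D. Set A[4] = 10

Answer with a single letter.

Answer: D

Derivation:
Option A: A[3] 47->9, delta=-38, new_sum=159+(-38)=121
Option B: A[5] 30->-2, delta=-32, new_sum=159+(-32)=127
Option C: A[1] 39->-18, delta=-57, new_sum=159+(-57)=102
Option D: A[4] -16->10, delta=26, new_sum=159+(26)=185 <-- matches target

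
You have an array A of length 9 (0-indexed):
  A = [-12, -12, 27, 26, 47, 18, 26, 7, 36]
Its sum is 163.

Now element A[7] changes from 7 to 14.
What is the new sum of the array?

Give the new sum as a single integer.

Old value at index 7: 7
New value at index 7: 14
Delta = 14 - 7 = 7
New sum = old_sum + delta = 163 + (7) = 170

Answer: 170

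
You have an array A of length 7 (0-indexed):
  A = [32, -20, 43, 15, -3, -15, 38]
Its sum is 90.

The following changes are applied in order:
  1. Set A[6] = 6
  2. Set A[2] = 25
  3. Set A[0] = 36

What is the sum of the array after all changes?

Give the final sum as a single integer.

Answer: 44

Derivation:
Initial sum: 90
Change 1: A[6] 38 -> 6, delta = -32, sum = 58
Change 2: A[2] 43 -> 25, delta = -18, sum = 40
Change 3: A[0] 32 -> 36, delta = 4, sum = 44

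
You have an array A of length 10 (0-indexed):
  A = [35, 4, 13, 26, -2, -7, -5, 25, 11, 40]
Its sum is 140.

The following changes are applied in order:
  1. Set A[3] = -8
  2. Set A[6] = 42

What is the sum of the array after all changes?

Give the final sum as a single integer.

Answer: 153

Derivation:
Initial sum: 140
Change 1: A[3] 26 -> -8, delta = -34, sum = 106
Change 2: A[6] -5 -> 42, delta = 47, sum = 153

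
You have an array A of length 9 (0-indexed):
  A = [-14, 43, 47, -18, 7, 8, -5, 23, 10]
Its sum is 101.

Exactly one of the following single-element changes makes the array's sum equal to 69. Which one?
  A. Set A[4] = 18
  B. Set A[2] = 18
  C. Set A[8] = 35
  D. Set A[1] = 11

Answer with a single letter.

Option A: A[4] 7->18, delta=11, new_sum=101+(11)=112
Option B: A[2] 47->18, delta=-29, new_sum=101+(-29)=72
Option C: A[8] 10->35, delta=25, new_sum=101+(25)=126
Option D: A[1] 43->11, delta=-32, new_sum=101+(-32)=69 <-- matches target

Answer: D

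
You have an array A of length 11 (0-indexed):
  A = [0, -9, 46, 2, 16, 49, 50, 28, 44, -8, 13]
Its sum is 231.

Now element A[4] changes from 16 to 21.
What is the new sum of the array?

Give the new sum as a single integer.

Old value at index 4: 16
New value at index 4: 21
Delta = 21 - 16 = 5
New sum = old_sum + delta = 231 + (5) = 236

Answer: 236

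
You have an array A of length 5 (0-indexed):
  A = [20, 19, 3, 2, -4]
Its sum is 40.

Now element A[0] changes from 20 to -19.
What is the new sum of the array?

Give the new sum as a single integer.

Answer: 1

Derivation:
Old value at index 0: 20
New value at index 0: -19
Delta = -19 - 20 = -39
New sum = old_sum + delta = 40 + (-39) = 1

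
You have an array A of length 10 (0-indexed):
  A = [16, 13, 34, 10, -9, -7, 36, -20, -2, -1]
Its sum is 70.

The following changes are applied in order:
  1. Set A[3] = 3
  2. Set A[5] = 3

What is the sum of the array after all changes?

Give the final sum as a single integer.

Answer: 73

Derivation:
Initial sum: 70
Change 1: A[3] 10 -> 3, delta = -7, sum = 63
Change 2: A[5] -7 -> 3, delta = 10, sum = 73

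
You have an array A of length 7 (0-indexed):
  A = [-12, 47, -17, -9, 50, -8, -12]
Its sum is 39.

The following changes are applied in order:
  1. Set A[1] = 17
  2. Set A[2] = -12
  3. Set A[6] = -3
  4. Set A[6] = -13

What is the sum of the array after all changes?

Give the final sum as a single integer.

Answer: 13

Derivation:
Initial sum: 39
Change 1: A[1] 47 -> 17, delta = -30, sum = 9
Change 2: A[2] -17 -> -12, delta = 5, sum = 14
Change 3: A[6] -12 -> -3, delta = 9, sum = 23
Change 4: A[6] -3 -> -13, delta = -10, sum = 13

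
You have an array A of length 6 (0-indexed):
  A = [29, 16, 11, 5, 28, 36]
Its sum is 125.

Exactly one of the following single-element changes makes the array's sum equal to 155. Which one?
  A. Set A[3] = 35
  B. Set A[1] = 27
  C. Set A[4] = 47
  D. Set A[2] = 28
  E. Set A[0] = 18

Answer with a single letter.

Answer: A

Derivation:
Option A: A[3] 5->35, delta=30, new_sum=125+(30)=155 <-- matches target
Option B: A[1] 16->27, delta=11, new_sum=125+(11)=136
Option C: A[4] 28->47, delta=19, new_sum=125+(19)=144
Option D: A[2] 11->28, delta=17, new_sum=125+(17)=142
Option E: A[0] 29->18, delta=-11, new_sum=125+(-11)=114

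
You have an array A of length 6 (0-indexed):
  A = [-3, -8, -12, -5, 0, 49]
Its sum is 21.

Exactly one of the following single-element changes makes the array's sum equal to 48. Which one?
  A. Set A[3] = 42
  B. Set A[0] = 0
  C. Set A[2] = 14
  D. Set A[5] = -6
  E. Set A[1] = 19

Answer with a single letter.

Option A: A[3] -5->42, delta=47, new_sum=21+(47)=68
Option B: A[0] -3->0, delta=3, new_sum=21+(3)=24
Option C: A[2] -12->14, delta=26, new_sum=21+(26)=47
Option D: A[5] 49->-6, delta=-55, new_sum=21+(-55)=-34
Option E: A[1] -8->19, delta=27, new_sum=21+(27)=48 <-- matches target

Answer: E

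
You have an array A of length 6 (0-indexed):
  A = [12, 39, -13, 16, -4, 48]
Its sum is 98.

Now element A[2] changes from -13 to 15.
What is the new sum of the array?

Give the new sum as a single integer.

Answer: 126

Derivation:
Old value at index 2: -13
New value at index 2: 15
Delta = 15 - -13 = 28
New sum = old_sum + delta = 98 + (28) = 126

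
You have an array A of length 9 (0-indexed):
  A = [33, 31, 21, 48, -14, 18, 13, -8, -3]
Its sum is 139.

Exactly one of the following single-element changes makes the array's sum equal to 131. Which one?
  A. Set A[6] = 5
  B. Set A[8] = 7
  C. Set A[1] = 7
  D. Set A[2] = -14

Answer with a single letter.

Option A: A[6] 13->5, delta=-8, new_sum=139+(-8)=131 <-- matches target
Option B: A[8] -3->7, delta=10, new_sum=139+(10)=149
Option C: A[1] 31->7, delta=-24, new_sum=139+(-24)=115
Option D: A[2] 21->-14, delta=-35, new_sum=139+(-35)=104

Answer: A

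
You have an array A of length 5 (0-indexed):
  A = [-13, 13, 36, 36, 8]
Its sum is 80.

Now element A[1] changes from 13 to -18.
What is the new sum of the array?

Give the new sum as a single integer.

Old value at index 1: 13
New value at index 1: -18
Delta = -18 - 13 = -31
New sum = old_sum + delta = 80 + (-31) = 49

Answer: 49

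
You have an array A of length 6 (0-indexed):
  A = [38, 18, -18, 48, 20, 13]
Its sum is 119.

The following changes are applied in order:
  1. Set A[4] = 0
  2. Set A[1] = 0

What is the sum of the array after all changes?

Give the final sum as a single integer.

Answer: 81

Derivation:
Initial sum: 119
Change 1: A[4] 20 -> 0, delta = -20, sum = 99
Change 2: A[1] 18 -> 0, delta = -18, sum = 81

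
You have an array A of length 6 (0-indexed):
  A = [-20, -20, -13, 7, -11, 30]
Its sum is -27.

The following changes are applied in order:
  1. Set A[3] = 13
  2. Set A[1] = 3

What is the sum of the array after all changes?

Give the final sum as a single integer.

Answer: 2

Derivation:
Initial sum: -27
Change 1: A[3] 7 -> 13, delta = 6, sum = -21
Change 2: A[1] -20 -> 3, delta = 23, sum = 2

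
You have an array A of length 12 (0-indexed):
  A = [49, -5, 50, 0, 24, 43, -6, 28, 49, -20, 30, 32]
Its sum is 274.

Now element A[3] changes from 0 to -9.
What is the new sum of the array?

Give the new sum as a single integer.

Old value at index 3: 0
New value at index 3: -9
Delta = -9 - 0 = -9
New sum = old_sum + delta = 274 + (-9) = 265

Answer: 265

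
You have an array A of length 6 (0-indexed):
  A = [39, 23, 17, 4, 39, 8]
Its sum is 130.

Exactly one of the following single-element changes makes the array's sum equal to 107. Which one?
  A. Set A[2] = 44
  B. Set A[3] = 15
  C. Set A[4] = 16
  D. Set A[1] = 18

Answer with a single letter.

Option A: A[2] 17->44, delta=27, new_sum=130+(27)=157
Option B: A[3] 4->15, delta=11, new_sum=130+(11)=141
Option C: A[4] 39->16, delta=-23, new_sum=130+(-23)=107 <-- matches target
Option D: A[1] 23->18, delta=-5, new_sum=130+(-5)=125

Answer: C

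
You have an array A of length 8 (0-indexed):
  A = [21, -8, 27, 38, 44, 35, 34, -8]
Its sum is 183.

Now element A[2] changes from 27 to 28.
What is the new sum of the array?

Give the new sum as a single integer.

Answer: 184

Derivation:
Old value at index 2: 27
New value at index 2: 28
Delta = 28 - 27 = 1
New sum = old_sum + delta = 183 + (1) = 184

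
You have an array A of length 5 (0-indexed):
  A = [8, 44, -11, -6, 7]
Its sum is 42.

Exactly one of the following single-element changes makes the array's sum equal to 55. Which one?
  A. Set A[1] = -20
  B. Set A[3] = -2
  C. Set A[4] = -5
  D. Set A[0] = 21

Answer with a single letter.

Option A: A[1] 44->-20, delta=-64, new_sum=42+(-64)=-22
Option B: A[3] -6->-2, delta=4, new_sum=42+(4)=46
Option C: A[4] 7->-5, delta=-12, new_sum=42+(-12)=30
Option D: A[0] 8->21, delta=13, new_sum=42+(13)=55 <-- matches target

Answer: D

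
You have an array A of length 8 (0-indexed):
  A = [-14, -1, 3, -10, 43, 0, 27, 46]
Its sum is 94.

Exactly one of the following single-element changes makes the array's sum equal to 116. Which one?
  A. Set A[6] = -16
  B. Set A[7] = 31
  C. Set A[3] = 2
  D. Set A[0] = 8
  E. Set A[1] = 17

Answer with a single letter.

Option A: A[6] 27->-16, delta=-43, new_sum=94+(-43)=51
Option B: A[7] 46->31, delta=-15, new_sum=94+(-15)=79
Option C: A[3] -10->2, delta=12, new_sum=94+(12)=106
Option D: A[0] -14->8, delta=22, new_sum=94+(22)=116 <-- matches target
Option E: A[1] -1->17, delta=18, new_sum=94+(18)=112

Answer: D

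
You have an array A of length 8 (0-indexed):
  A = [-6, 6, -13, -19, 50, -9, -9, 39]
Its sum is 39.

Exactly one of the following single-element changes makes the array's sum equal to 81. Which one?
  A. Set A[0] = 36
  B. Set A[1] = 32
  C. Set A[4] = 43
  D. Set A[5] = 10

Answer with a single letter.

Answer: A

Derivation:
Option A: A[0] -6->36, delta=42, new_sum=39+(42)=81 <-- matches target
Option B: A[1] 6->32, delta=26, new_sum=39+(26)=65
Option C: A[4] 50->43, delta=-7, new_sum=39+(-7)=32
Option D: A[5] -9->10, delta=19, new_sum=39+(19)=58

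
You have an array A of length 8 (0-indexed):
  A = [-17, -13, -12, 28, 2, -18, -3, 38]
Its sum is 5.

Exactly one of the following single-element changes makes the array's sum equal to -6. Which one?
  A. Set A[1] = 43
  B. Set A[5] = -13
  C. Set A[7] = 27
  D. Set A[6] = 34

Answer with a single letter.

Answer: C

Derivation:
Option A: A[1] -13->43, delta=56, new_sum=5+(56)=61
Option B: A[5] -18->-13, delta=5, new_sum=5+(5)=10
Option C: A[7] 38->27, delta=-11, new_sum=5+(-11)=-6 <-- matches target
Option D: A[6] -3->34, delta=37, new_sum=5+(37)=42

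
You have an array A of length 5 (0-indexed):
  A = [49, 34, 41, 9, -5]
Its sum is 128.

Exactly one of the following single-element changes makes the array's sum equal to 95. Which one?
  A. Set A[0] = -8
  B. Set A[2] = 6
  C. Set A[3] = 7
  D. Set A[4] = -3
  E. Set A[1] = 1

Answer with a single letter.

Answer: E

Derivation:
Option A: A[0] 49->-8, delta=-57, new_sum=128+(-57)=71
Option B: A[2] 41->6, delta=-35, new_sum=128+(-35)=93
Option C: A[3] 9->7, delta=-2, new_sum=128+(-2)=126
Option D: A[4] -5->-3, delta=2, new_sum=128+(2)=130
Option E: A[1] 34->1, delta=-33, new_sum=128+(-33)=95 <-- matches target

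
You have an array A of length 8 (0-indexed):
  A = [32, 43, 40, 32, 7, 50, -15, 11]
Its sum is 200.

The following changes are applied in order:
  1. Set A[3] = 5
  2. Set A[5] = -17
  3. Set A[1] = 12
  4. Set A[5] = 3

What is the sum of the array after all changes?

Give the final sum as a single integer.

Initial sum: 200
Change 1: A[3] 32 -> 5, delta = -27, sum = 173
Change 2: A[5] 50 -> -17, delta = -67, sum = 106
Change 3: A[1] 43 -> 12, delta = -31, sum = 75
Change 4: A[5] -17 -> 3, delta = 20, sum = 95

Answer: 95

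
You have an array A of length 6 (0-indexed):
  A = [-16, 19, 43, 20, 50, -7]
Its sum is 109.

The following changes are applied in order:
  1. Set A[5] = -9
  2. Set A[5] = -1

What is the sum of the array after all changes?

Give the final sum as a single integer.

Initial sum: 109
Change 1: A[5] -7 -> -9, delta = -2, sum = 107
Change 2: A[5] -9 -> -1, delta = 8, sum = 115

Answer: 115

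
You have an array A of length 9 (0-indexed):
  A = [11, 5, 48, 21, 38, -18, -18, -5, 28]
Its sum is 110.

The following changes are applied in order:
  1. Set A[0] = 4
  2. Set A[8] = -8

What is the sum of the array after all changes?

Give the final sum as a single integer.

Answer: 67

Derivation:
Initial sum: 110
Change 1: A[0] 11 -> 4, delta = -7, sum = 103
Change 2: A[8] 28 -> -8, delta = -36, sum = 67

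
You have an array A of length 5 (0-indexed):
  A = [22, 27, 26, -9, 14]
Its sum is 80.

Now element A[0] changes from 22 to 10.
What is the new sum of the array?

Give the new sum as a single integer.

Old value at index 0: 22
New value at index 0: 10
Delta = 10 - 22 = -12
New sum = old_sum + delta = 80 + (-12) = 68

Answer: 68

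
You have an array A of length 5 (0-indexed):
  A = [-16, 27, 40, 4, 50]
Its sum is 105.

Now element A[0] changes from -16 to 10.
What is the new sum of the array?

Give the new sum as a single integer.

Answer: 131

Derivation:
Old value at index 0: -16
New value at index 0: 10
Delta = 10 - -16 = 26
New sum = old_sum + delta = 105 + (26) = 131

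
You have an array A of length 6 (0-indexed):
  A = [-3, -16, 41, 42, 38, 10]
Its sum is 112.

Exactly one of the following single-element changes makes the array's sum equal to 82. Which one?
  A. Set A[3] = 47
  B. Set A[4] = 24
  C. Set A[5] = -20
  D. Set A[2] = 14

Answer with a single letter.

Option A: A[3] 42->47, delta=5, new_sum=112+(5)=117
Option B: A[4] 38->24, delta=-14, new_sum=112+(-14)=98
Option C: A[5] 10->-20, delta=-30, new_sum=112+(-30)=82 <-- matches target
Option D: A[2] 41->14, delta=-27, new_sum=112+(-27)=85

Answer: C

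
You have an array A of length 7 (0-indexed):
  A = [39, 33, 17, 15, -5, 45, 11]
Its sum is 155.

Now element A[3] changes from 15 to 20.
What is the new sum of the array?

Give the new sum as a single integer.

Answer: 160

Derivation:
Old value at index 3: 15
New value at index 3: 20
Delta = 20 - 15 = 5
New sum = old_sum + delta = 155 + (5) = 160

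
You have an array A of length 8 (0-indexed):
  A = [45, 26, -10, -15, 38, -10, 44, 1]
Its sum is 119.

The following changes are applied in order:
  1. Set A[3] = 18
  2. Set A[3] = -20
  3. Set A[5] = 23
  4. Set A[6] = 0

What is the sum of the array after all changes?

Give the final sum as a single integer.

Answer: 103

Derivation:
Initial sum: 119
Change 1: A[3] -15 -> 18, delta = 33, sum = 152
Change 2: A[3] 18 -> -20, delta = -38, sum = 114
Change 3: A[5] -10 -> 23, delta = 33, sum = 147
Change 4: A[6] 44 -> 0, delta = -44, sum = 103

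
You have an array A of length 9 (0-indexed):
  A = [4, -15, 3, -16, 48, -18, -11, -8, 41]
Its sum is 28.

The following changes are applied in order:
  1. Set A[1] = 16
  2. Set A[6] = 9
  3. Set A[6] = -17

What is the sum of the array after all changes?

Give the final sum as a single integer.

Answer: 53

Derivation:
Initial sum: 28
Change 1: A[1] -15 -> 16, delta = 31, sum = 59
Change 2: A[6] -11 -> 9, delta = 20, sum = 79
Change 3: A[6] 9 -> -17, delta = -26, sum = 53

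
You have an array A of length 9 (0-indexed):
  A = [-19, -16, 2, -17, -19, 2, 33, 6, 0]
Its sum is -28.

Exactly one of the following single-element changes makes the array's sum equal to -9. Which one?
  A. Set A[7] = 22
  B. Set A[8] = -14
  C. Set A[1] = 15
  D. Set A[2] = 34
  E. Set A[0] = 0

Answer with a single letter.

Option A: A[7] 6->22, delta=16, new_sum=-28+(16)=-12
Option B: A[8] 0->-14, delta=-14, new_sum=-28+(-14)=-42
Option C: A[1] -16->15, delta=31, new_sum=-28+(31)=3
Option D: A[2] 2->34, delta=32, new_sum=-28+(32)=4
Option E: A[0] -19->0, delta=19, new_sum=-28+(19)=-9 <-- matches target

Answer: E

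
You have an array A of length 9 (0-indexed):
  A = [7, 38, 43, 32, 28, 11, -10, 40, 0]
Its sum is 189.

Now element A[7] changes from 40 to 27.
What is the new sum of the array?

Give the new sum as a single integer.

Answer: 176

Derivation:
Old value at index 7: 40
New value at index 7: 27
Delta = 27 - 40 = -13
New sum = old_sum + delta = 189 + (-13) = 176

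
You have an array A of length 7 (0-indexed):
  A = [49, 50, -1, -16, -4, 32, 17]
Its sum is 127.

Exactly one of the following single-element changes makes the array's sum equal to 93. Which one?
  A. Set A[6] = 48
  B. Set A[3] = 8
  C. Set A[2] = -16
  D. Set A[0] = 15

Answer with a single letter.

Option A: A[6] 17->48, delta=31, new_sum=127+(31)=158
Option B: A[3] -16->8, delta=24, new_sum=127+(24)=151
Option C: A[2] -1->-16, delta=-15, new_sum=127+(-15)=112
Option D: A[0] 49->15, delta=-34, new_sum=127+(-34)=93 <-- matches target

Answer: D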